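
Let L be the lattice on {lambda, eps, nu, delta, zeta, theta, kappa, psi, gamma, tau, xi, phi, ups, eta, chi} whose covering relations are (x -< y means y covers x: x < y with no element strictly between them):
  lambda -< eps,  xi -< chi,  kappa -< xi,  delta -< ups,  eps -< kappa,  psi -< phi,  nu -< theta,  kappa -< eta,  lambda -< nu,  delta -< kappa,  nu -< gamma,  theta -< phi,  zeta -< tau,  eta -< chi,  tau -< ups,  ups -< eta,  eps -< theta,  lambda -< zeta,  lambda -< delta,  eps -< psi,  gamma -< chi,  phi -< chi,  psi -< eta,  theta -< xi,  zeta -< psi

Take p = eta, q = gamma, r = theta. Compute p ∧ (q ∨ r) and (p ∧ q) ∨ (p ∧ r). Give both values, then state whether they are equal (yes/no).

eta; eps; no

q ∨ r = chi, so p ∧ (q ∨ r) = eta ∧ chi = eta.
p ∧ q = lambda and p ∧ r = eps, so (p ∧ q) ∨ (p ∧ r) = lambda ∨ eps = eps.
Equal: no.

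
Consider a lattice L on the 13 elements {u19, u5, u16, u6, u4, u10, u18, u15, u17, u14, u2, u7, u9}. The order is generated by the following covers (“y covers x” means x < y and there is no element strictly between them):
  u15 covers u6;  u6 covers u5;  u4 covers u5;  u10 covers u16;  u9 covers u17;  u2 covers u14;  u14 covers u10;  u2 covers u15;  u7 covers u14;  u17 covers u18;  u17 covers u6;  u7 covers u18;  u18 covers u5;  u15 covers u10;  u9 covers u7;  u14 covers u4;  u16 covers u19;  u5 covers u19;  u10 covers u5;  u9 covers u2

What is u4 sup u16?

Common upper bounds of {u4, u16}: u14, u2, u7, u9.
The least among these is u14.

u14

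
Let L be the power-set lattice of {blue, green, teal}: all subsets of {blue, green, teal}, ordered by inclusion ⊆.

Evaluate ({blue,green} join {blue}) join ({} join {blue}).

{blue,green}

{blue,green} ∨ {blue} = {blue,green}
{} ∨ {blue} = {blue}
{blue,green} ∨ {blue} = {blue,green}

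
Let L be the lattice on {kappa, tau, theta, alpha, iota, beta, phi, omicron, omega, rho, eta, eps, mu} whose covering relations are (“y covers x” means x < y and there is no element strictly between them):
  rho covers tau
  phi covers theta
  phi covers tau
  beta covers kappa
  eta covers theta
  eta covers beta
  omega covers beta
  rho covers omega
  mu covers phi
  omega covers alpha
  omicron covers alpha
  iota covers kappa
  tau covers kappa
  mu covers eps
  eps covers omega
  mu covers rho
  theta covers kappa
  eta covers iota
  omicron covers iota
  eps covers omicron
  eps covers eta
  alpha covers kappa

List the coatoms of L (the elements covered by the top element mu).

eps, phi, rho

The coatoms are exactly the elements covered by mu: eps, phi, rho.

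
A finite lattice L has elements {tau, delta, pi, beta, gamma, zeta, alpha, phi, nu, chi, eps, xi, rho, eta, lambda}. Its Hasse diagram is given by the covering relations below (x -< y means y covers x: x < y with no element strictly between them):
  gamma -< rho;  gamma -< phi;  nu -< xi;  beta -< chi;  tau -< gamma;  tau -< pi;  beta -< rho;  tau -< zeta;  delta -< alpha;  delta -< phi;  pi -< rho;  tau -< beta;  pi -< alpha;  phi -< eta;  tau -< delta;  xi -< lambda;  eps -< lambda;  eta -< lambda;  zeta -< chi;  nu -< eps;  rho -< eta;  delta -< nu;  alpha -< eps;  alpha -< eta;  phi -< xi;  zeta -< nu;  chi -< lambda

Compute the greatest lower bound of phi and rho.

gamma

Common lower bounds of {phi, rho}: gamma, tau.
The greatest among these is gamma.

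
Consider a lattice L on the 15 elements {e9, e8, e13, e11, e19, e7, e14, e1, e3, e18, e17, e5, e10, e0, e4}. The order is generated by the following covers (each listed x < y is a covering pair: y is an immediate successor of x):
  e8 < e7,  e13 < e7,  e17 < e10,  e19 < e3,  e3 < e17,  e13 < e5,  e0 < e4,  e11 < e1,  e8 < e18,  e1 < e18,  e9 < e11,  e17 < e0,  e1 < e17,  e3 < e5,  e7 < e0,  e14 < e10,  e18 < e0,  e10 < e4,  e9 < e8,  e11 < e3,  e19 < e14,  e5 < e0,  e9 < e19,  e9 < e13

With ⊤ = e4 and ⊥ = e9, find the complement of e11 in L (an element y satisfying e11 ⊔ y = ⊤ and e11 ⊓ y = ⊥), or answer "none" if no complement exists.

For every candidate y, either e11 ∨ y ≠ e4 or e11 ∧ y ≠ e9; no complement exists.

none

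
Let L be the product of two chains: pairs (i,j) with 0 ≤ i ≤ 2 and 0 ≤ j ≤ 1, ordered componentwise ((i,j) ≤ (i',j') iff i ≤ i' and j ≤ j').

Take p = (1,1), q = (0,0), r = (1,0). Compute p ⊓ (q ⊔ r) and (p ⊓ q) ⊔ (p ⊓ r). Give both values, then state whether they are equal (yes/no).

q ⊔ r = (1,0), so p ⊓ (q ⊔ r) = (1,1) ⊓ (1,0) = (1,0).
p ⊓ q = (0,0) and p ⊓ r = (1,0), so (p ⊓ q) ⊔ (p ⊓ r) = (0,0) ⊔ (1,0) = (1,0).
Equal: yes.

(1,0); (1,0); yes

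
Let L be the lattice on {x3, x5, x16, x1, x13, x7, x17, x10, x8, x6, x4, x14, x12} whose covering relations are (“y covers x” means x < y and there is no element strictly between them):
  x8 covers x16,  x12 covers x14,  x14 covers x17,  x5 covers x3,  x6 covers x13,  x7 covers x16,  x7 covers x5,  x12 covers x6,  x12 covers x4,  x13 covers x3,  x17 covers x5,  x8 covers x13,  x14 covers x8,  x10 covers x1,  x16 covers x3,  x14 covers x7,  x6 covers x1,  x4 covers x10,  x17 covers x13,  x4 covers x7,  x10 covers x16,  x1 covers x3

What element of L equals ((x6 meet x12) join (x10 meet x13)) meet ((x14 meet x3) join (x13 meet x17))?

x6 ∧ x12 = x6
x10 ∧ x13 = x3
x6 ∨ x3 = x6
x14 ∧ x3 = x3
x13 ∧ x17 = x13
x3 ∨ x13 = x13
x6 ∧ x13 = x13

x13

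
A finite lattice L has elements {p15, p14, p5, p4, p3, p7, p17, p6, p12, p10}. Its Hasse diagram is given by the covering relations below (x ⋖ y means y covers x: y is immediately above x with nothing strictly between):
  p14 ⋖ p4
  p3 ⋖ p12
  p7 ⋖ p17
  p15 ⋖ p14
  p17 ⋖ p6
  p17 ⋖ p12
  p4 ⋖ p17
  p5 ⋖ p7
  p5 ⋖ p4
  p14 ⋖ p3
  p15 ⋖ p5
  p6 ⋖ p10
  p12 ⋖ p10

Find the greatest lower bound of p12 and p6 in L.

p17

Common lower bounds of {p12, p6}: p14, p15, p17, p4, p5, p7.
The greatest among these is p17.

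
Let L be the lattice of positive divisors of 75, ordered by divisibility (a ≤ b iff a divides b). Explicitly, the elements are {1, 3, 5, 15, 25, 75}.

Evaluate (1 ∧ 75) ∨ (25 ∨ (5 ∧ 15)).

1 ∧ 75 = 1
5 ∧ 15 = 5
25 ∨ 5 = 25
1 ∨ 25 = 25

25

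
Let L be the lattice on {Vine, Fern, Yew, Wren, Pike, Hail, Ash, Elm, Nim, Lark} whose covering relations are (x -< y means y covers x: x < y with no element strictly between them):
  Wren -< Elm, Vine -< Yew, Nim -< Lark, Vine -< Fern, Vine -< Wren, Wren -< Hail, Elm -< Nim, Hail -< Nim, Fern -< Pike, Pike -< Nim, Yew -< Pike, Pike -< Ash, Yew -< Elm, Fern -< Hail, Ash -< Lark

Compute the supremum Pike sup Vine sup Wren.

Common upper bounds of {Pike, Vine, Wren}: Lark, Nim.
The least among these is Nim.

Nim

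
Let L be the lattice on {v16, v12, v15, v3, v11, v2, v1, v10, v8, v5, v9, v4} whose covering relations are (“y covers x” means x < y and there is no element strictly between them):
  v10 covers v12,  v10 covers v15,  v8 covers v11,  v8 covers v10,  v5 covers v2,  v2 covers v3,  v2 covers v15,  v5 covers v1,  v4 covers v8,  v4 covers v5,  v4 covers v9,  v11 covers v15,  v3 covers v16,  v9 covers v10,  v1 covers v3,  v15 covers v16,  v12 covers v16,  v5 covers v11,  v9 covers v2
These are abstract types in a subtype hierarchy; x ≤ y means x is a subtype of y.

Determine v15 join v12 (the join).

v10

Common upper bounds of {v15, v12}: v10, v4, v8, v9.
The least among these is v10.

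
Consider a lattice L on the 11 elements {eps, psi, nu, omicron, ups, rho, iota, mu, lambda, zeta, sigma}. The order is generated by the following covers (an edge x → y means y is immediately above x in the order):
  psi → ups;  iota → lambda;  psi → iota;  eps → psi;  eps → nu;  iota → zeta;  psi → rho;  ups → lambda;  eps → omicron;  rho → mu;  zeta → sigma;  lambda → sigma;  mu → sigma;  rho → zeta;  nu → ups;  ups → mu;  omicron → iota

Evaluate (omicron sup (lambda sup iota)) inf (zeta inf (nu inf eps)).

eps

lambda ∨ iota = lambda
omicron ∨ lambda = lambda
nu ∧ eps = eps
zeta ∧ eps = eps
lambda ∧ eps = eps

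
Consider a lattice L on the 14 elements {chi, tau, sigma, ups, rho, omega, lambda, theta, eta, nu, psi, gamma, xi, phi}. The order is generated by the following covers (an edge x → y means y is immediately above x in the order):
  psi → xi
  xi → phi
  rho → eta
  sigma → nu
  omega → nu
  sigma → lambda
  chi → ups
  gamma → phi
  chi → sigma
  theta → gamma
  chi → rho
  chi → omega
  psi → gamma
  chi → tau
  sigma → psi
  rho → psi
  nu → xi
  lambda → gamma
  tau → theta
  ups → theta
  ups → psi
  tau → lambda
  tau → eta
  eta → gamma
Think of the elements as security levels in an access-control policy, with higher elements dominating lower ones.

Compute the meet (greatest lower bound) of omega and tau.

Common lower bounds of {omega, tau}: chi.
The greatest among these is chi.

chi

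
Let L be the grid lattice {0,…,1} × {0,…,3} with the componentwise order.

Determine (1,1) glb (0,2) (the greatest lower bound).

Common lower bounds of {(1,1), (0,2)}: (0,0), (0,1).
The greatest among these is (0,1).

(0,1)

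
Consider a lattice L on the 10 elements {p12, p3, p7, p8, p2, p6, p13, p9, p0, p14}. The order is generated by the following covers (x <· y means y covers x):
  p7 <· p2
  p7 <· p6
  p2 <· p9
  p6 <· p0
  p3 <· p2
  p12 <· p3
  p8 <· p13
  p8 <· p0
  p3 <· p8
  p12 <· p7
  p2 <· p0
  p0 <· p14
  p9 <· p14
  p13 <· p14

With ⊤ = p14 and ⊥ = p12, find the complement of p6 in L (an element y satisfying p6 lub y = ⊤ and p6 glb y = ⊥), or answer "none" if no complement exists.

Need y with p6 ∨ y = p14 and p6 ∧ y = p12.
Checking each element gives: p13.

p13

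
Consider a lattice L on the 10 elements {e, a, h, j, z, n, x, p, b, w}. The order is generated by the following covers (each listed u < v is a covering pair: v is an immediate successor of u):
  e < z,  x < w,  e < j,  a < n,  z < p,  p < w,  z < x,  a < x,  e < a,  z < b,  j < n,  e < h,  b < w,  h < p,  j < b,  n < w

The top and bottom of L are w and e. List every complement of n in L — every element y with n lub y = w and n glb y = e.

Need y with n ∨ y = w and n ∧ y = e.
Checking each element gives: h, p, z.

h, p, z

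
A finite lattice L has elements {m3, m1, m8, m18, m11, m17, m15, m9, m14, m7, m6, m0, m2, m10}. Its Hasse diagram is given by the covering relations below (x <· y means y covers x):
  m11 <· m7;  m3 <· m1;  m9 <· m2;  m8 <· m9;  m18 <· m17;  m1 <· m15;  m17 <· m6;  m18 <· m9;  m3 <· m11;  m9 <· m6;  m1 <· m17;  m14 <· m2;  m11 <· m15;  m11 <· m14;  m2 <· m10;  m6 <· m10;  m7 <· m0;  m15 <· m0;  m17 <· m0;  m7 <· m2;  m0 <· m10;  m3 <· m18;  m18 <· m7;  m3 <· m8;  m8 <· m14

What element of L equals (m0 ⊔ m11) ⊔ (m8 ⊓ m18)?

m0

m0 ∨ m11 = m0
m8 ∧ m18 = m3
m0 ∨ m3 = m0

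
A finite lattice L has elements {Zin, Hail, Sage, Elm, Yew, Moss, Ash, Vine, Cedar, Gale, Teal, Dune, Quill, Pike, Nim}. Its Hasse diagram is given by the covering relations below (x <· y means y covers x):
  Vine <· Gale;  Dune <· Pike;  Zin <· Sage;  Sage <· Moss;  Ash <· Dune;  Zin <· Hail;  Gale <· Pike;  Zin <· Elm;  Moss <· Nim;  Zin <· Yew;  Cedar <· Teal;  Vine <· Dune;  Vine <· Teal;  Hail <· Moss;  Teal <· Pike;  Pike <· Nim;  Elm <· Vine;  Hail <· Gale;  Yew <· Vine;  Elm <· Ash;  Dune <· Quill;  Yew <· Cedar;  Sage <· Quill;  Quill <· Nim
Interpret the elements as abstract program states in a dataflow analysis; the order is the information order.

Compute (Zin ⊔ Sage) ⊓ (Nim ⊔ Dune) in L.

Sage

Zin ∨ Sage = Sage
Nim ∨ Dune = Nim
Sage ∧ Nim = Sage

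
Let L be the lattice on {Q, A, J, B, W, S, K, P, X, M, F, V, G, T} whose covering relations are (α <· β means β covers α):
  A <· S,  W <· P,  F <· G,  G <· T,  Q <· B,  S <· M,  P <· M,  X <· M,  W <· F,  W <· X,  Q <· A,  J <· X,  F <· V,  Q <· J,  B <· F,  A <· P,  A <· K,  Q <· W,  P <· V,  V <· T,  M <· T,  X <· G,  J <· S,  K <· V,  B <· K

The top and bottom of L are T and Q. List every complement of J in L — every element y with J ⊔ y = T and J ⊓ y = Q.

K, V

Need y with J ∨ y = T and J ∧ y = Q.
Checking each element gives: K, V.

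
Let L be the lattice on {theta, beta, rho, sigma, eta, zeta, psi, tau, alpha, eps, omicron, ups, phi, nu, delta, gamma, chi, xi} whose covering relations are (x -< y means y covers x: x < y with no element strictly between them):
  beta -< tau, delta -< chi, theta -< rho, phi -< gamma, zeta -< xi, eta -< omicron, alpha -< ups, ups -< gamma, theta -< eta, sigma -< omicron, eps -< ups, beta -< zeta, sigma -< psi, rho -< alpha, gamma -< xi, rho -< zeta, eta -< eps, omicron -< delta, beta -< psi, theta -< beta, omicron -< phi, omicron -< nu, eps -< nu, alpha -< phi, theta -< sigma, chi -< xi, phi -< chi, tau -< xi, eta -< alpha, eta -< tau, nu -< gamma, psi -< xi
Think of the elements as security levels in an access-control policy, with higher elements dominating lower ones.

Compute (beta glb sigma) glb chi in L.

theta

beta ∧ sigma = theta
theta ∧ chi = theta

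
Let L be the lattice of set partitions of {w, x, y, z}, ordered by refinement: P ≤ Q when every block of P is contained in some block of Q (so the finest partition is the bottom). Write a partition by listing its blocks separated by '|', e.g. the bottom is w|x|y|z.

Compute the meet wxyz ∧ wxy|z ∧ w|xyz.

The meet (common refinement) of wxyz, wxy|z, w|xyz intersects blocks pairwise, giving w|xy|z.

w|xy|z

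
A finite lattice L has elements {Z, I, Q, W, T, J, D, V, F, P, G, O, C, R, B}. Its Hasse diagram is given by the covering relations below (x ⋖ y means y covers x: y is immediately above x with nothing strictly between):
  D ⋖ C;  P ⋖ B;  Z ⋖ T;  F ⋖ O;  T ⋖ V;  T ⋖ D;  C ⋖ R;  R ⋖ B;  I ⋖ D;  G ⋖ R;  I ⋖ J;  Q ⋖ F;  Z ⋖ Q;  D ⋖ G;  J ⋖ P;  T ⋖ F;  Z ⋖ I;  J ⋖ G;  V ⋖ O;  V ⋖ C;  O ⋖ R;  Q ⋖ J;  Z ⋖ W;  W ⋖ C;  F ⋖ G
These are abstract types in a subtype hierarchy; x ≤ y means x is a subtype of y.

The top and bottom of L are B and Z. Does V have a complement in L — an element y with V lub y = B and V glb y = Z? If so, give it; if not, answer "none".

P

Need y with V ∨ y = B and V ∧ y = Z.
Checking each element gives: P.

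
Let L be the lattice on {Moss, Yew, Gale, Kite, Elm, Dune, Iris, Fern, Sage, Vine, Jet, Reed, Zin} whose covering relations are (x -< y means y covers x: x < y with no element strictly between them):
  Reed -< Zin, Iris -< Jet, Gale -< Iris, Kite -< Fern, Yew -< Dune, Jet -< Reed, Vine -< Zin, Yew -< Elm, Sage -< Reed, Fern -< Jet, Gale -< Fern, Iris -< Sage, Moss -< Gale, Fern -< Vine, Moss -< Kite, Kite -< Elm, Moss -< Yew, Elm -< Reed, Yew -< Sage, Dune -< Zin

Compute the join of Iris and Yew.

Common upper bounds of {Iris, Yew}: Reed, Sage, Zin.
The least among these is Sage.

Sage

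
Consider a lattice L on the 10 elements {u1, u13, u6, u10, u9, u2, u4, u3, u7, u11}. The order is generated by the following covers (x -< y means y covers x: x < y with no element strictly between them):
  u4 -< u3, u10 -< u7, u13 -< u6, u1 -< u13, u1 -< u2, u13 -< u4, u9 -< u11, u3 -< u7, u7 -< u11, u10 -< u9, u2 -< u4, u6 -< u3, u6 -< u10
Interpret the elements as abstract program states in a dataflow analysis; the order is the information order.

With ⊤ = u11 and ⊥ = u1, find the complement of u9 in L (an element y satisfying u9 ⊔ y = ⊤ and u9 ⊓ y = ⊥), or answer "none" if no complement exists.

u2

Need y with u9 ∨ y = u11 and u9 ∧ y = u1.
Checking each element gives: u2.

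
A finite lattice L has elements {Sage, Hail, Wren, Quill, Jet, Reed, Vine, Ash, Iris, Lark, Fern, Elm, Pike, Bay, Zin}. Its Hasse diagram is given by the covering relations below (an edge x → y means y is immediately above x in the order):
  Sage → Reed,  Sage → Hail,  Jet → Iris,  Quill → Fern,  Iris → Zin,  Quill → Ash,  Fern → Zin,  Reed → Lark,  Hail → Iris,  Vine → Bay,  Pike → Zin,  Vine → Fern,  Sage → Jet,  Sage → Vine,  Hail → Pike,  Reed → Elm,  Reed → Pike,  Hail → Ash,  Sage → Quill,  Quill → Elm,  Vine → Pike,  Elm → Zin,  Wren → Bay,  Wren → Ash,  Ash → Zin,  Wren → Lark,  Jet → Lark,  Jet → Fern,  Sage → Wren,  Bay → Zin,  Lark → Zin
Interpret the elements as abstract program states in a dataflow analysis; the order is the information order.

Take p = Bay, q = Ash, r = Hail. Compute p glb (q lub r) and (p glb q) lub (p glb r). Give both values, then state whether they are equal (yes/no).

q lub r = Ash, so p glb (q lub r) = Bay glb Ash = Wren.
p glb q = Wren and p glb r = Sage, so (p glb q) lub (p glb r) = Wren lub Sage = Wren.
Equal: yes.

Wren; Wren; yes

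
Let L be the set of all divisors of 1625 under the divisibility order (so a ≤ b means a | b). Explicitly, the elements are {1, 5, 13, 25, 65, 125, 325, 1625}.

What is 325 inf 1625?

325

In the divisibility order, the meet is the greatest common divisor: gcd(325, 1625) = 325.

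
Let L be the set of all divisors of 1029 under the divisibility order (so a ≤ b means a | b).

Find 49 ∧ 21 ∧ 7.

7

In the divisibility order, the meet is the greatest common divisor: gcd(49, 21, 7) = 7.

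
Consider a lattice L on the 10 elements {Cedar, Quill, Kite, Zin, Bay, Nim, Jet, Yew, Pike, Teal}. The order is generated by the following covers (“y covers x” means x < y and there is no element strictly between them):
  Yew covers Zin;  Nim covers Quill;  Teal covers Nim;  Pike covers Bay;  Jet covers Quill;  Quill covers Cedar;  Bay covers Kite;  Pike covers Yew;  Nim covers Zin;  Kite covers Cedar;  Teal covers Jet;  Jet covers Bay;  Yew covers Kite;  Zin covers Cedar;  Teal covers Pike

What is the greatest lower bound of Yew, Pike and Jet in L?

Kite

Common lower bounds of {Yew, Pike, Jet}: Cedar, Kite.
The greatest among these is Kite.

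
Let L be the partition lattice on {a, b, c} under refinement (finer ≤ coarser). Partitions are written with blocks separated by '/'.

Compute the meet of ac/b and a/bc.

Common lower bounds of {ac/b, a/bc}: a/b/c.
The greatest among these is a/b/c.

a/b/c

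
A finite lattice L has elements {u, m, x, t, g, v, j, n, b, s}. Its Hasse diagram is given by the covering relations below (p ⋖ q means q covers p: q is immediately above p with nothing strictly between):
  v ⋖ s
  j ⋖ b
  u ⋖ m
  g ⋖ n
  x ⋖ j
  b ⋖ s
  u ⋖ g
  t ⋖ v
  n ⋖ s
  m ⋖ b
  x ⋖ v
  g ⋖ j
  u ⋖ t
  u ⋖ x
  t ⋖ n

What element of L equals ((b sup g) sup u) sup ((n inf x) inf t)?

b

b ∨ g = b
b ∨ u = b
n ∧ x = u
u ∧ t = u
b ∨ u = b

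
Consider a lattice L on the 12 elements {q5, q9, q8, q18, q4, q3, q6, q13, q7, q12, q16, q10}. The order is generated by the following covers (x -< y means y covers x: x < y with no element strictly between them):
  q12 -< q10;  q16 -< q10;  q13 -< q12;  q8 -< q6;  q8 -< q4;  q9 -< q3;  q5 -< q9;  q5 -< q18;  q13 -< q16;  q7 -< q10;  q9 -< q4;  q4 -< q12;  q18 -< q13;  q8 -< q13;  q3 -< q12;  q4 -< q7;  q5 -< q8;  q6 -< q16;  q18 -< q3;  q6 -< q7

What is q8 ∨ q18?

Common upper bounds of {q8, q18}: q10, q12, q13, q16.
The least among these is q13.

q13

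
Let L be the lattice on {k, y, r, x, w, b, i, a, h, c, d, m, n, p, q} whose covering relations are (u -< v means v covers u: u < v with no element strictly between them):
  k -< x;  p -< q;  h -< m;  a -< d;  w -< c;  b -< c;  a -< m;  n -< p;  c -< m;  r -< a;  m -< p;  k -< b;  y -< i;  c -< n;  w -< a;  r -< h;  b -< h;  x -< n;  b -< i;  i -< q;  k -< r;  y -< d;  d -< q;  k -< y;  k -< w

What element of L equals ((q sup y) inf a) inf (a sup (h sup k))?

a

q ∨ y = q
q ∧ a = a
h ∨ k = h
a ∨ h = m
a ∧ m = a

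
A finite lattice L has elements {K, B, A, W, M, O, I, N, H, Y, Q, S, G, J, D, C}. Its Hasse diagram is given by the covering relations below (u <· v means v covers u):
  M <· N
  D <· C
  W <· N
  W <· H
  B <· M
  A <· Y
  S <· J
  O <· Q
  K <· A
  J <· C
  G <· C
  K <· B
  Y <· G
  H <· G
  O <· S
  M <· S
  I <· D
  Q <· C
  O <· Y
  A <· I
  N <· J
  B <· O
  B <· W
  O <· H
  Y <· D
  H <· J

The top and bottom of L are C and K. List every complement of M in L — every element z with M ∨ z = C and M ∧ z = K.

A, I

Need z with M ∨ z = C and M ∧ z = K.
Checking each element gives: A, I.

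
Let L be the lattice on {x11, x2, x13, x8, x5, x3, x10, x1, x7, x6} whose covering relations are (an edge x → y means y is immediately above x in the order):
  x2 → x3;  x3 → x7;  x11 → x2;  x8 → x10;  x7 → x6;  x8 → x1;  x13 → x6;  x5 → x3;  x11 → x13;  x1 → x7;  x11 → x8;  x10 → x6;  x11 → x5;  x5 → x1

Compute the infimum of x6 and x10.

x10

Common lower bounds of {x6, x10}: x10, x11, x8.
The greatest among these is x10.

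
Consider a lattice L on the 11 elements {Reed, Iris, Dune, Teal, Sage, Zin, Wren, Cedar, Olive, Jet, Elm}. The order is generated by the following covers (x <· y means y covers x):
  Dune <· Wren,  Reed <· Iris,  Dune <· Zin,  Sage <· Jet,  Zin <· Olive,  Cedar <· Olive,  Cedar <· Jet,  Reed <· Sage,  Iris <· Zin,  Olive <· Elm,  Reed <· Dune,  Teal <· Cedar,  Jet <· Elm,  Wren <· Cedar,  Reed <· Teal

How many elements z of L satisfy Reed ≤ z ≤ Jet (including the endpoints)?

7

The interval [Reed, Jet] = {Cedar, Dune, Jet, Reed, Sage, Teal, Wren}, which has 7 elements.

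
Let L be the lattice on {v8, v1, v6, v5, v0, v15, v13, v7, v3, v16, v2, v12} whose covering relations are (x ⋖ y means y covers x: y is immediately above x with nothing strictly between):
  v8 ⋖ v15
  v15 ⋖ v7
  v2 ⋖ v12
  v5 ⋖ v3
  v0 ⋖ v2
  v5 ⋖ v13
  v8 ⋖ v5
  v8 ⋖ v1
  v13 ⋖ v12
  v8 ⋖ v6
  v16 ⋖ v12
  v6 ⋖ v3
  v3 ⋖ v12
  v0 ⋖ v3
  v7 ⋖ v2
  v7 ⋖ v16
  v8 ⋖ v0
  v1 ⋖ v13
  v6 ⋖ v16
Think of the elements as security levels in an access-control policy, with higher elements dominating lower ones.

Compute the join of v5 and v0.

Common upper bounds of {v5, v0}: v12, v3.
The least among these is v3.

v3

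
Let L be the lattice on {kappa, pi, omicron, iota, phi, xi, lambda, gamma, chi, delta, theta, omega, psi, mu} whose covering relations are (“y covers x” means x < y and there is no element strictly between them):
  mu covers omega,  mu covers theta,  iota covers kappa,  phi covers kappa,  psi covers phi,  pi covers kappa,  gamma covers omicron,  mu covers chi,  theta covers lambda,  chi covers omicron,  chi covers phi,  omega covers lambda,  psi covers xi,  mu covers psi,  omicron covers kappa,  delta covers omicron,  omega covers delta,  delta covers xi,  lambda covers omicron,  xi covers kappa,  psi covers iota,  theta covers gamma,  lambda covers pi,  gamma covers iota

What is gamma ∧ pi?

kappa

Common lower bounds of {gamma, pi}: kappa.
The greatest among these is kappa.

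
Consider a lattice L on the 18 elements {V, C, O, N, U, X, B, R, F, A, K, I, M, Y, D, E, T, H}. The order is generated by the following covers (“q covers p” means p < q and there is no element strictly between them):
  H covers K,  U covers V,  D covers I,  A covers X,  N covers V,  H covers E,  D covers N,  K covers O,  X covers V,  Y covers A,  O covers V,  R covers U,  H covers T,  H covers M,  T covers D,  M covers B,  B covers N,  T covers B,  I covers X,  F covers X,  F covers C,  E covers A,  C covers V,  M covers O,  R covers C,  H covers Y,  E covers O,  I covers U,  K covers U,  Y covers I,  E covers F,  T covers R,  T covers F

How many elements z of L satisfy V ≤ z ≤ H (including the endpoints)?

The interval [V, H] = {A, B, C, D, E, F, H, I, K, M, N, O, R, T, U, V, X, Y}, which has 18 elements.

18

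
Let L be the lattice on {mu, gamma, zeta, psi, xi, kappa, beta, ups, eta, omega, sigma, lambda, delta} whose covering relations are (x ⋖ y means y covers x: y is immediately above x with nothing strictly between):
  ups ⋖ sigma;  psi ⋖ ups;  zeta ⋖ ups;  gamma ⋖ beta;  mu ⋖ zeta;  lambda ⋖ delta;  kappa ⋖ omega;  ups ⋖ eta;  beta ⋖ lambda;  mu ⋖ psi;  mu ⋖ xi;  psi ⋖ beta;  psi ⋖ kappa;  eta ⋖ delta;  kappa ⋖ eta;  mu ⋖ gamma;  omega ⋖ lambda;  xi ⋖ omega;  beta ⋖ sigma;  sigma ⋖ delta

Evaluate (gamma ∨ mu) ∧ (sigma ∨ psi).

gamma

gamma ∨ mu = gamma
sigma ∨ psi = sigma
gamma ∧ sigma = gamma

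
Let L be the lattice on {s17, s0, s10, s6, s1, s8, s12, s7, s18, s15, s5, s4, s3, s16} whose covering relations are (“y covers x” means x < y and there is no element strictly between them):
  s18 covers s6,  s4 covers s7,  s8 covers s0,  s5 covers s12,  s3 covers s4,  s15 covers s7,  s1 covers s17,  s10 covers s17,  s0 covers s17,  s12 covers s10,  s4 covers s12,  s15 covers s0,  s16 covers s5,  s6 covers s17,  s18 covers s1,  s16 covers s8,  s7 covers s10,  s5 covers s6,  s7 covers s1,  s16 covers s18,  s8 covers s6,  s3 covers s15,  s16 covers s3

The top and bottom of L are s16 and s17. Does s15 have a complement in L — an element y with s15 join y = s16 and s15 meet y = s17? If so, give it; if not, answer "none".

Need y with s15 ∨ y = s16 and s15 ∧ y = s17.
Checking each element gives: s6.

s6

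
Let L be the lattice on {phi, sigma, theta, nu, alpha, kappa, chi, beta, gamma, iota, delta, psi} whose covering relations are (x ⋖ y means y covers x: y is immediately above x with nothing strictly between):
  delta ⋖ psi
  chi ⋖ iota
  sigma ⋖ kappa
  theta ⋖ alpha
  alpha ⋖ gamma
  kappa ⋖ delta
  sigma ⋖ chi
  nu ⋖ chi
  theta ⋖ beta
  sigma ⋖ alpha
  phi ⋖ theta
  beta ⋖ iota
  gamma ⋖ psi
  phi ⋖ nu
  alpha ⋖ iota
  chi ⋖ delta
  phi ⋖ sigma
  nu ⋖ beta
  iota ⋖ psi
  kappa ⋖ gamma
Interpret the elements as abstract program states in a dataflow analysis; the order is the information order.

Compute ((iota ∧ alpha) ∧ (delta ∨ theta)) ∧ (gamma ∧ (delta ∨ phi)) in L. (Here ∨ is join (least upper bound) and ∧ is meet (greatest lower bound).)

iota ∧ alpha = alpha
delta ∨ theta = psi
alpha ∧ psi = alpha
delta ∨ phi = delta
gamma ∧ delta = kappa
alpha ∧ kappa = sigma

sigma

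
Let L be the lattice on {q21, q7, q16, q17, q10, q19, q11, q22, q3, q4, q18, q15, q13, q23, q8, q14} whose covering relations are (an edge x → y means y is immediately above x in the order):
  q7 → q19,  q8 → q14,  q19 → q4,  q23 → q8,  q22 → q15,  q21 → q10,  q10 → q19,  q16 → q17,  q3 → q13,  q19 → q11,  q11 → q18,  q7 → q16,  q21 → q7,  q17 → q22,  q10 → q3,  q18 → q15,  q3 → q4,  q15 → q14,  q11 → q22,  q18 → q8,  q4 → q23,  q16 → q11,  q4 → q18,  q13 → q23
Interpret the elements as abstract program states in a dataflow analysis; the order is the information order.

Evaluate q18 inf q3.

q18 ∧ q3 = q3

q3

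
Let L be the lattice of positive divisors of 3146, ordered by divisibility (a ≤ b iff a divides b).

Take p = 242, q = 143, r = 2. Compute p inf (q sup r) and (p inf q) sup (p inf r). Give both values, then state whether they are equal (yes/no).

22; 22; yes

q sup r = 286, so p inf (q sup r) = 242 inf 286 = 22.
p inf q = 11 and p inf r = 2, so (p inf q) sup (p inf r) = 11 sup 2 = 22.
Equal: yes.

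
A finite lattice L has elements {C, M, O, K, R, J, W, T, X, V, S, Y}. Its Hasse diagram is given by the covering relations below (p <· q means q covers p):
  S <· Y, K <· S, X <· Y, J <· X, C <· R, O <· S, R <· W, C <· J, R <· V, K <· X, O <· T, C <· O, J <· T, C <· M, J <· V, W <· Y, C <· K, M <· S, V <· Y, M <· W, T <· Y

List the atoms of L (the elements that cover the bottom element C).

J, K, M, O, R

The atoms are exactly the elements that cover C: J, K, M, O, R.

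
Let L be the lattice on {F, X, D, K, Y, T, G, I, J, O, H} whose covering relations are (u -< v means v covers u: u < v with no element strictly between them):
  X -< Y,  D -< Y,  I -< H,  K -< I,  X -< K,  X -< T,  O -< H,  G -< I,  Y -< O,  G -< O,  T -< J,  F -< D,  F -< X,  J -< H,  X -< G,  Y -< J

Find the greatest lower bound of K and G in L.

Common lower bounds of {K, G}: F, X.
The greatest among these is X.

X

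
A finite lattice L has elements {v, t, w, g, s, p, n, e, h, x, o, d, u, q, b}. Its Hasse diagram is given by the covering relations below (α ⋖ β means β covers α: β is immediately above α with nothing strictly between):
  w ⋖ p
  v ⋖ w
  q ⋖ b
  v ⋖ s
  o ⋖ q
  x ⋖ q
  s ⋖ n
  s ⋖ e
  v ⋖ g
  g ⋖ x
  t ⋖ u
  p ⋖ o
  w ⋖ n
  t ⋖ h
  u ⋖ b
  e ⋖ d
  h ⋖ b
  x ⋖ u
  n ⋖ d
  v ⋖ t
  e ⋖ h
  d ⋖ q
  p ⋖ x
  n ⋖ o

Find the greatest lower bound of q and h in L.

e

Common lower bounds of {q, h}: e, s, v.
The greatest among these is e.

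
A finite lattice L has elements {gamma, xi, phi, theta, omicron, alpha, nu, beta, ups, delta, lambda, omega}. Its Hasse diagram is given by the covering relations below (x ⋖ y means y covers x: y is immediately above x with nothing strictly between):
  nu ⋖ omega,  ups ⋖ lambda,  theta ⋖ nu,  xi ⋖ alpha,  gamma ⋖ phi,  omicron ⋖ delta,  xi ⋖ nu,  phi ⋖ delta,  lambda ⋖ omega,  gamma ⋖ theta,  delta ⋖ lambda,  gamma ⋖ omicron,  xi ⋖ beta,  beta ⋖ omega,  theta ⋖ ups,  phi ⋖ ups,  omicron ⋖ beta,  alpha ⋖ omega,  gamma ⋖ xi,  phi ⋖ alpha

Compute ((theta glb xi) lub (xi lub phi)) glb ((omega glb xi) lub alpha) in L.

theta ∧ xi = gamma
xi ∨ phi = alpha
gamma ∨ alpha = alpha
omega ∧ xi = xi
xi ∨ alpha = alpha
alpha ∧ alpha = alpha

alpha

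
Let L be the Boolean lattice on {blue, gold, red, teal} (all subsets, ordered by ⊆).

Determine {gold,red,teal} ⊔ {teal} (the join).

{gold,red,teal}

Under ⊆, join is union: {gold,red,teal} ∪ {teal} = {gold,red,teal}.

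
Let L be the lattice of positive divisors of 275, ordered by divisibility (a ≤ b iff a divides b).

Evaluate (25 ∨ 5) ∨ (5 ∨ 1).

25

25 ∨ 5 = 25
5 ∨ 1 = 5
25 ∨ 5 = 25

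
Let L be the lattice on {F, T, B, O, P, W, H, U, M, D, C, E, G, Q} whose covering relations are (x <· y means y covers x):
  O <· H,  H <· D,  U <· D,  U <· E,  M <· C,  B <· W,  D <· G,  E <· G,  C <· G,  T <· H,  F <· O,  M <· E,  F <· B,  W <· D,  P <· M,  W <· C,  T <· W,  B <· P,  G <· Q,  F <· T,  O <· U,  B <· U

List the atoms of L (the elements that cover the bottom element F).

B, O, T

The atoms are exactly the elements that cover F: B, O, T.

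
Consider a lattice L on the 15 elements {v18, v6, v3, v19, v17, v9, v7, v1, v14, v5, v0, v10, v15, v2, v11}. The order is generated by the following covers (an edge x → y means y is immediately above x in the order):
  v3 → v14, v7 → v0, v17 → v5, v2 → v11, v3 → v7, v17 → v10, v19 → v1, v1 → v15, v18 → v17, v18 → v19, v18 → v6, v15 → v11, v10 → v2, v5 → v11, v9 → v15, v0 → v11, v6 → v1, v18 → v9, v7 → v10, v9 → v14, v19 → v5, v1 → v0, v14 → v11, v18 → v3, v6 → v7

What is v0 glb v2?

Common lower bounds of {v0, v2}: v18, v3, v6, v7.
The greatest among these is v7.

v7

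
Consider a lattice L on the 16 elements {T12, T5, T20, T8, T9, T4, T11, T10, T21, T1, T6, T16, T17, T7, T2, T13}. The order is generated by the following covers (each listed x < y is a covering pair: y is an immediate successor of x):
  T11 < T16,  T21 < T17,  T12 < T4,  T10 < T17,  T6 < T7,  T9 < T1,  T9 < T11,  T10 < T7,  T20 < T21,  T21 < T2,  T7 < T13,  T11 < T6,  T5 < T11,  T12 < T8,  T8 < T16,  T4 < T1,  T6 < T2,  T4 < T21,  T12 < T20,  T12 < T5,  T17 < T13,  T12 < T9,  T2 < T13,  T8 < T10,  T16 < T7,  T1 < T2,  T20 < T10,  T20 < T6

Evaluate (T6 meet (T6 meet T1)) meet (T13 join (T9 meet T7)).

T9

T6 ∧ T1 = T9
T6 ∧ T9 = T9
T9 ∧ T7 = T9
T13 ∨ T9 = T13
T9 ∧ T13 = T9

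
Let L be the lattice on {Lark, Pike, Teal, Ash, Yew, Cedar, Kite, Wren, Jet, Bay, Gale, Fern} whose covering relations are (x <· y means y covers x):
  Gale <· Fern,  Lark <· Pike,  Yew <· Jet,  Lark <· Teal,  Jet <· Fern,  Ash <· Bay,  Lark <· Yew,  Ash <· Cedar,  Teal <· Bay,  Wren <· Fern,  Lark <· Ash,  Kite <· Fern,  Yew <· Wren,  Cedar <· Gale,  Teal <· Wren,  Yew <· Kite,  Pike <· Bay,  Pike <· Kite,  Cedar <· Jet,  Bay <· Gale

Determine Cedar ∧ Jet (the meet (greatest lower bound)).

Common lower bounds of {Cedar, Jet}: Ash, Cedar, Lark.
The greatest among these is Cedar.

Cedar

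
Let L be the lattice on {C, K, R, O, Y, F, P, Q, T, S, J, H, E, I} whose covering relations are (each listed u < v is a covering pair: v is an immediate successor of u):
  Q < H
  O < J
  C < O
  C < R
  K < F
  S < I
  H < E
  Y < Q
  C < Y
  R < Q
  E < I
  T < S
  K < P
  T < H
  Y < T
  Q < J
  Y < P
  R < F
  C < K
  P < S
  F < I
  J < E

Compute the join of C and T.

T

Common upper bounds of {C, T}: E, H, I, S, T.
The least among these is T.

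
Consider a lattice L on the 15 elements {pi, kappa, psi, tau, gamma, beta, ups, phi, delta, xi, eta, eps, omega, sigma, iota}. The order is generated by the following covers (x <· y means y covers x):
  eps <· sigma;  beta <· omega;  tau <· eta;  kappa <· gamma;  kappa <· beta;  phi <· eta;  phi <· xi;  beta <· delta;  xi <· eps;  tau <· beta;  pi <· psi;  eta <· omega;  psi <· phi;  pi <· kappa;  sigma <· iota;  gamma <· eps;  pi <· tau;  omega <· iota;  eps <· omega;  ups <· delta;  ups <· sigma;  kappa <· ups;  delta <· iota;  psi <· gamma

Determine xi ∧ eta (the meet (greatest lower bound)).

phi

Common lower bounds of {xi, eta}: phi, pi, psi.
The greatest among these is phi.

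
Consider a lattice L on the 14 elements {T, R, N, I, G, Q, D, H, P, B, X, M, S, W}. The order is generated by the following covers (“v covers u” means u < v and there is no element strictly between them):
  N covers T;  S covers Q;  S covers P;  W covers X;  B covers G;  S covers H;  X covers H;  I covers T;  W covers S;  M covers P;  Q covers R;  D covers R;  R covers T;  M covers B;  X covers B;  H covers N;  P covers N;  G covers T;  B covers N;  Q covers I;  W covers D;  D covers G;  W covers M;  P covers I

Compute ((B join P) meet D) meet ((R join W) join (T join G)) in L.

B ∨ P = M
M ∧ D = G
R ∨ W = W
T ∨ G = G
W ∨ G = W
G ∧ W = G

G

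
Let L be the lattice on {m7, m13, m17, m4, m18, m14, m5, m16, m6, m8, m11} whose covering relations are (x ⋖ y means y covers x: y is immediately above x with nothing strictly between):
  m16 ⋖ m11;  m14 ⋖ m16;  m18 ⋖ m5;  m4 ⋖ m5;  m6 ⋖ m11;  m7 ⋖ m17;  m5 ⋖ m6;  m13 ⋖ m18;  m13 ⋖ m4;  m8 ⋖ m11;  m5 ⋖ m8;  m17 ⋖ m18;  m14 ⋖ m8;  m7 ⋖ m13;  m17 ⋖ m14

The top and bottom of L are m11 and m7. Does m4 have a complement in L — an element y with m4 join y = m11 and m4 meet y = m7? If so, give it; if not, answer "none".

Need y with m4 ∨ y = m11 and m4 ∧ y = m7.
Checking each element gives: m16.

m16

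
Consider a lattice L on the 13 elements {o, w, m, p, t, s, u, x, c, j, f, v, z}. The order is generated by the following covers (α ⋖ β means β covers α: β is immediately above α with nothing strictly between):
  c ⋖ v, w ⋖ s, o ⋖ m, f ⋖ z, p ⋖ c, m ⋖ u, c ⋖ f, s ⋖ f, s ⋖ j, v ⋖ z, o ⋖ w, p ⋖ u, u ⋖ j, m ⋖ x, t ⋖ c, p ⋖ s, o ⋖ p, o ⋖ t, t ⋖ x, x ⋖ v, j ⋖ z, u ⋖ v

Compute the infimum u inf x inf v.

Common lower bounds of {u, x, v}: m, o.
The greatest among these is m.

m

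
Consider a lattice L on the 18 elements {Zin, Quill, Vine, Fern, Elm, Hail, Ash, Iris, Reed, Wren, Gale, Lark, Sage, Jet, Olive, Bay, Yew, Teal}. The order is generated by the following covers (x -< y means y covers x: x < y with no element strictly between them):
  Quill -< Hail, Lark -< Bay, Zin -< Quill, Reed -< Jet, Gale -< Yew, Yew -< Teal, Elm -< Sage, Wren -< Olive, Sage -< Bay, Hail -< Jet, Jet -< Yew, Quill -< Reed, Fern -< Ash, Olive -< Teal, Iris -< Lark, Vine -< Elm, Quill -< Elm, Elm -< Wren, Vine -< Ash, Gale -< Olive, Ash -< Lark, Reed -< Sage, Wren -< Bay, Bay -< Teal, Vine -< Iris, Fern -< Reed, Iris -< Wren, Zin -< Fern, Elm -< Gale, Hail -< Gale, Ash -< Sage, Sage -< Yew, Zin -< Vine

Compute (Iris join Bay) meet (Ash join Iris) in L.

Lark

Iris ∨ Bay = Bay
Ash ∨ Iris = Lark
Bay ∧ Lark = Lark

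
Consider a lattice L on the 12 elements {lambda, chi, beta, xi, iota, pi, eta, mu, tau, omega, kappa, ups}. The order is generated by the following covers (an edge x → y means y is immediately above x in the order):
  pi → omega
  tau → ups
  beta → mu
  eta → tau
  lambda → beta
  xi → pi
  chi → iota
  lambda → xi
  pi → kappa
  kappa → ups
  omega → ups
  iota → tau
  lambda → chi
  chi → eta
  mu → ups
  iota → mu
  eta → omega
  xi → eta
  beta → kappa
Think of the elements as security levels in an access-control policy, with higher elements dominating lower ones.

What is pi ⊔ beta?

kappa

Common upper bounds of {pi, beta}: kappa, ups.
The least among these is kappa.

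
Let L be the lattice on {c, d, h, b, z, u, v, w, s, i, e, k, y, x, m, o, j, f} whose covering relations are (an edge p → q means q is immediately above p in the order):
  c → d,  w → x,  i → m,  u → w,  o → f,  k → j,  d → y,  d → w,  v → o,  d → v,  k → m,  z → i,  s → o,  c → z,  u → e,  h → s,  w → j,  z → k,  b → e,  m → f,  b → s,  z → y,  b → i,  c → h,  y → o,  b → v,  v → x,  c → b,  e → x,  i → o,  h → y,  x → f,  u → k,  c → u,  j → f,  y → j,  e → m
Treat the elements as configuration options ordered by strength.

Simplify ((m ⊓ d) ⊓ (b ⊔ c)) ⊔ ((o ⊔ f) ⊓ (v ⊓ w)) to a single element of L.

d

m ∧ d = c
b ∨ c = b
c ∧ b = c
o ∨ f = f
v ∧ w = d
f ∧ d = d
c ∨ d = d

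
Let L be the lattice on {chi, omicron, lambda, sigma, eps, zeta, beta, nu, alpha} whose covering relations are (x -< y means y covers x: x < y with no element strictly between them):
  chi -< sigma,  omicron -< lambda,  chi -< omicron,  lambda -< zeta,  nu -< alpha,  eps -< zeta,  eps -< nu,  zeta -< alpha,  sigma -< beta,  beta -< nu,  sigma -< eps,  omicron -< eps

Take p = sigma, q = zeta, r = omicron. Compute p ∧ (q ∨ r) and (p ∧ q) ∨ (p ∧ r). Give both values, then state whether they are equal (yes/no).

sigma; sigma; yes

q ∨ r = zeta, so p ∧ (q ∨ r) = sigma ∧ zeta = sigma.
p ∧ q = sigma and p ∧ r = chi, so (p ∧ q) ∨ (p ∧ r) = sigma ∨ chi = sigma.
Equal: yes.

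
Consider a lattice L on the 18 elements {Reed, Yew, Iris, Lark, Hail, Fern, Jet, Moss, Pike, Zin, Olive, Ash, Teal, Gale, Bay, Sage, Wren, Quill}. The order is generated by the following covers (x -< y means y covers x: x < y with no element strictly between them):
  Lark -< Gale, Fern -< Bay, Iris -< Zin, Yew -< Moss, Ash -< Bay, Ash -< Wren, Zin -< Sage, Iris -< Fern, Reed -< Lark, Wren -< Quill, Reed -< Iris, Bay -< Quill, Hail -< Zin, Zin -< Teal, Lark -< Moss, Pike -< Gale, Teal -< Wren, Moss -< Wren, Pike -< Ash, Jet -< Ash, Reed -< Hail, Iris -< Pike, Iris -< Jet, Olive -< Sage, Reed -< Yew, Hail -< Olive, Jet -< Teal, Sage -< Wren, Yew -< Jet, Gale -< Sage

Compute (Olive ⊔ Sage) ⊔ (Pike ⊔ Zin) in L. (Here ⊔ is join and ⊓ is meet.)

Olive ∨ Sage = Sage
Pike ∨ Zin = Sage
Sage ∨ Sage = Sage

Sage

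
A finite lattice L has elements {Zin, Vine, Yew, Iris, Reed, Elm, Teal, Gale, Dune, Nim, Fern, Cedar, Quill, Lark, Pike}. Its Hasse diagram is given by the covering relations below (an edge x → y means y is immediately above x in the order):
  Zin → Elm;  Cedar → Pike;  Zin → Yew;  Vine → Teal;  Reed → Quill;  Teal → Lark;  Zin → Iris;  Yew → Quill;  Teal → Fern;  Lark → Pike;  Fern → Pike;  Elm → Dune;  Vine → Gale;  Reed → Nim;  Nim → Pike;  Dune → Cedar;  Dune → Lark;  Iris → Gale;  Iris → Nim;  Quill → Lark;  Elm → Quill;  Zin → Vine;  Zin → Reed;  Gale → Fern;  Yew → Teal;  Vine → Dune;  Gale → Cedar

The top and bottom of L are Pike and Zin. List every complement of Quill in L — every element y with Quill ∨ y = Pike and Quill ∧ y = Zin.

Need y with Quill ∨ y = Pike and Quill ∧ y = Zin.
Checking each element gives: Gale, Iris.

Gale, Iris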